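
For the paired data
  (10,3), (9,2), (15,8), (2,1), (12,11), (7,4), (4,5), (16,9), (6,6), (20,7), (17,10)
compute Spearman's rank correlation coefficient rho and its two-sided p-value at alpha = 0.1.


Step 1: Rank x and y separately (midranks; no ties here).
rank(x): 10->6, 9->5, 15->8, 2->1, 12->7, 7->4, 4->2, 16->9, 6->3, 20->11, 17->10
rank(y): 3->3, 2->2, 8->8, 1->1, 11->11, 4->4, 5->5, 9->9, 6->6, 7->7, 10->10
Step 2: d_i = R_x(i) - R_y(i); compute d_i^2.
  (6-3)^2=9, (5-2)^2=9, (8-8)^2=0, (1-1)^2=0, (7-11)^2=16, (4-4)^2=0, (2-5)^2=9, (9-9)^2=0, (3-6)^2=9, (11-7)^2=16, (10-10)^2=0
sum(d^2) = 68.
Step 3: rho = 1 - 6*68 / (11*(11^2 - 1)) = 1 - 408/1320 = 0.690909.
Step 4: Under H0, t = rho * sqrt((n-2)/(1-rho^2)) = 2.8671 ~ t(9).
Step 5: Two-sided p-value from the t-distribution with 9 df = 0.018565.
Step 6: alpha = 0.1. reject H0.

rho = 0.6909, p = 0.018565, reject H0 at alpha = 0.1.


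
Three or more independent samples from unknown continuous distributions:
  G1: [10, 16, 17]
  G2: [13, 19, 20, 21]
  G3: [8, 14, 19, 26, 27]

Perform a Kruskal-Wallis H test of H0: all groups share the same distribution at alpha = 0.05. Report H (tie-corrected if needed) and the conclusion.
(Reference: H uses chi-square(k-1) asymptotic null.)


Step 1: Combine all N = 12 observations and assign midranks.
sorted (value, group, rank): (8,G3,1), (10,G1,2), (13,G2,3), (14,G3,4), (16,G1,5), (17,G1,6), (19,G2,7.5), (19,G3,7.5), (20,G2,9), (21,G2,10), (26,G3,11), (27,G3,12)
Step 2: Sum ranks within each group.
R_1 = 13 (n_1 = 3)
R_2 = 29.5 (n_2 = 4)
R_3 = 35.5 (n_3 = 5)
Step 3: H = 12/(N(N+1)) * sum(R_i^2/n_i) - 3(N+1)
     = 12/(12*13) * (13^2/3 + 29.5^2/4 + 35.5^2/5) - 3*13
     = 0.076923 * 525.946 - 39
     = 1.457372.
Step 4: Ties present; correction factor C = 1 - 6/(12^3 - 12) = 0.996503. Corrected H = 1.457372 / 0.996503 = 1.462485.
Step 5: Under H0, H ~ chi^2(2); p-value = 0.481310.
Step 6: alpha = 0.05. fail to reject H0.

H = 1.4625, df = 2, p = 0.481310, fail to reject H0.


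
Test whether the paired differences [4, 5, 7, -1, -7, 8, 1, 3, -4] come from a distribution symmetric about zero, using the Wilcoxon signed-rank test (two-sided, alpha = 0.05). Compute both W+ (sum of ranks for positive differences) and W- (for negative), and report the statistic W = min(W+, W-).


Step 1: Drop any zero differences (none here) and take |d_i|.
|d| = [4, 5, 7, 1, 7, 8, 1, 3, 4]
Step 2: Midrank |d_i| (ties get averaged ranks).
ranks: |4|->4.5, |5|->6, |7|->7.5, |1|->1.5, |7|->7.5, |8|->9, |1|->1.5, |3|->3, |4|->4.5
Step 3: Attach original signs; sum ranks with positive sign and with negative sign.
W+ = 4.5 + 6 + 7.5 + 9 + 1.5 + 3 = 31.5
W- = 1.5 + 7.5 + 4.5 = 13.5
(Check: W+ + W- = 45 should equal n(n+1)/2 = 45.)
Step 4: Test statistic W = min(W+, W-) = 13.5.
Step 5: Ties in |d|, so use the tie-corrected normal approximation.
        E[W] = n(n+1)/4 = 9*10/4 = 22.5.
        Tie groups: |d|=1 (t=2), |d|=4 (t=2), |d|=7 (t=2); sum(t^3 - t) = 18.
        Var[W] = n(n+1)(2n+1)/24 - sum(t^3-t)/48 = 1710/24 - 18/48 = 70.875.
        z = (W - E[W]) / sqrt(Var[W]) = (13.5 - 22.5) / 8.4187 = -1.0690.
        Two-sided p = 2*Phi(z) = 0.285049.
Step 6: alpha = 0.05. fail to reject H0.

W+ = 31.5, W- = 13.5, W = min = 13.5, p = 0.285049, fail to reject H0.


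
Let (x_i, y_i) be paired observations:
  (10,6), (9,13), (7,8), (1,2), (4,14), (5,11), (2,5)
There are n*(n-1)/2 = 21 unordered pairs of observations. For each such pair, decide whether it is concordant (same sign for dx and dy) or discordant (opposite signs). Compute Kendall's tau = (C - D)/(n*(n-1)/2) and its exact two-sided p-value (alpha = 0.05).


Step 1: Enumerate the 21 unordered pairs (i,j) with i<j and classify each by sign(x_j-x_i) * sign(y_j-y_i).
  (1,2):dx=-1,dy=+7->D; (1,3):dx=-3,dy=+2->D; (1,4):dx=-9,dy=-4->C; (1,5):dx=-6,dy=+8->D
  (1,6):dx=-5,dy=+5->D; (1,7):dx=-8,dy=-1->C; (2,3):dx=-2,dy=-5->C; (2,4):dx=-8,dy=-11->C
  (2,5):dx=-5,dy=+1->D; (2,6):dx=-4,dy=-2->C; (2,7):dx=-7,dy=-8->C; (3,4):dx=-6,dy=-6->C
  (3,5):dx=-3,dy=+6->D; (3,6):dx=-2,dy=+3->D; (3,7):dx=-5,dy=-3->C; (4,5):dx=+3,dy=+12->C
  (4,6):dx=+4,dy=+9->C; (4,7):dx=+1,dy=+3->C; (5,6):dx=+1,dy=-3->D; (5,7):dx=-2,dy=-9->C
  (6,7):dx=-3,dy=-6->C
Step 2: C = 13, D = 8, total pairs = 21.
Step 3: tau = (C - D)/(n(n-1)/2) = (13 - 8)/21 = 0.238095.
Step 4: Exact two-sided p-value (enumerate n! = 5040 permutations of y under H0): p = 0.561905.
Step 5: alpha = 0.05. fail to reject H0.

tau_b = 0.2381 (C=13, D=8), p = 0.561905, fail to reject H0.


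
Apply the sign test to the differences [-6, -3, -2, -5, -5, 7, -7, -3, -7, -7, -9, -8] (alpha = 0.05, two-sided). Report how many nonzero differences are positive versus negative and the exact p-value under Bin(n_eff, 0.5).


Step 1: Discard zero differences. Original n = 12; n_eff = number of nonzero differences = 12.
Nonzero differences (with sign): -6, -3, -2, -5, -5, +7, -7, -3, -7, -7, -9, -8
Step 2: Count signs: positive = 1, negative = 11.
Step 3: Under H0: P(positive) = 0.5, so the number of positives S ~ Bin(12, 0.5).
Step 4: Two-sided exact p-value = sum of Bin(12,0.5) probabilities at or below the observed probability = 0.006348.
Step 5: alpha = 0.05. reject H0.

n_eff = 12, pos = 1, neg = 11, p = 0.006348, reject H0.


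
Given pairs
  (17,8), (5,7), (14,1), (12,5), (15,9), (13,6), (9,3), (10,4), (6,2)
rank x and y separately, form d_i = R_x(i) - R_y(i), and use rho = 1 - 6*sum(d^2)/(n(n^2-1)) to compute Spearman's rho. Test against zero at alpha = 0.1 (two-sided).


Step 1: Rank x and y separately (midranks; no ties here).
rank(x): 17->9, 5->1, 14->7, 12->5, 15->8, 13->6, 9->3, 10->4, 6->2
rank(y): 8->8, 7->7, 1->1, 5->5, 9->9, 6->6, 3->3, 4->4, 2->2
Step 2: d_i = R_x(i) - R_y(i); compute d_i^2.
  (9-8)^2=1, (1-7)^2=36, (7-1)^2=36, (5-5)^2=0, (8-9)^2=1, (6-6)^2=0, (3-3)^2=0, (4-4)^2=0, (2-2)^2=0
sum(d^2) = 74.
Step 3: rho = 1 - 6*74 / (9*(9^2 - 1)) = 1 - 444/720 = 0.383333.
Step 4: Under H0, t = rho * sqrt((n-2)/(1-rho^2)) = 1.0981 ~ t(7).
Step 5: Two-sided p-value from the t-distribution with 7 df = 0.308495.
Step 6: alpha = 0.1. fail to reject H0.

rho = 0.3833, p = 0.308495, fail to reject H0 at alpha = 0.1.


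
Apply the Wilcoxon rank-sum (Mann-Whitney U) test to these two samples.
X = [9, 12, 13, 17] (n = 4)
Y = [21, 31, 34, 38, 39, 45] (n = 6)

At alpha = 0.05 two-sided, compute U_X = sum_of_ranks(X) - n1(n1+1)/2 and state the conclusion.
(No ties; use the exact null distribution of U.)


Step 1: Combine and sort all 10 observations; assign midranks.
sorted (value, group): (9,X), (12,X), (13,X), (17,X), (21,Y), (31,Y), (34,Y), (38,Y), (39,Y), (45,Y)
ranks: 9->1, 12->2, 13->3, 17->4, 21->5, 31->6, 34->7, 38->8, 39->9, 45->10
Step 2: Rank sum for X: R1 = 1 + 2 + 3 + 4 = 10.
Step 3: U_X = R1 - n1(n1+1)/2 = 10 - 4*5/2 = 10 - 10 = 0.
       U_Y = n1*n2 - U_X = 24 - 0 = 24.
Step 4: No ties, so the exact null distribution of U (based on enumerating the C(10,4) = 210 equally likely rank assignments) gives the two-sided p-value.
Step 5: p-value = 0.009524; compare to alpha = 0.05. reject H0.

U_X = 0, p = 0.009524, reject H0 at alpha = 0.05.


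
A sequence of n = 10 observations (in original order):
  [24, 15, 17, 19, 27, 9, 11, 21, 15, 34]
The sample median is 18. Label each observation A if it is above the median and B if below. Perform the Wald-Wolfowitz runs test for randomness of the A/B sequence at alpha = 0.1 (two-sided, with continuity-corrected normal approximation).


Step 1: Compute median = 18; label A = above, B = below.
Labels in order: ABBAABBABA  (n_A = 5, n_B = 5)
Step 2: Count runs R = 7.
Step 3: Under H0 (random ordering), E[R] = 2*n_A*n_B/(n_A+n_B) + 1 = 2*5*5/10 + 1 = 6.0000.
        Var[R] = 2*n_A*n_B*(2*n_A*n_B - n_A - n_B) / ((n_A+n_B)^2 * (n_A+n_B-1)) = 2000/900 = 2.2222.
        SD[R] = 1.4907.
Step 4: Continuity-corrected z = (R - 0.5 - E[R]) / SD[R] = (7 - 0.5 - 6.0000) / 1.4907 = 0.3354.
Step 5: Two-sided p-value via normal approximation = 2*(1 - Phi(|z|)) = 0.737316.
Step 6: alpha = 0.1. fail to reject H0.

R = 7, z = 0.3354, p = 0.737316, fail to reject H0.


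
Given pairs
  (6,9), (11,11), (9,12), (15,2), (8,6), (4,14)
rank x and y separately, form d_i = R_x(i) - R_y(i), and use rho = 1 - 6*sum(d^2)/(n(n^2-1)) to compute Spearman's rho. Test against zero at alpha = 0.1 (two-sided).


Step 1: Rank x and y separately (midranks; no ties here).
rank(x): 6->2, 11->5, 9->4, 15->6, 8->3, 4->1
rank(y): 9->3, 11->4, 12->5, 2->1, 6->2, 14->6
Step 2: d_i = R_x(i) - R_y(i); compute d_i^2.
  (2-3)^2=1, (5-4)^2=1, (4-5)^2=1, (6-1)^2=25, (3-2)^2=1, (1-6)^2=25
sum(d^2) = 54.
Step 3: rho = 1 - 6*54 / (6*(6^2 - 1)) = 1 - 324/210 = -0.542857.
Step 4: Under H0, t = rho * sqrt((n-2)/(1-rho^2)) = -1.2928 ~ t(4).
Step 5: Two-sided p-value from the t-distribution with 4 df = 0.265703.
Step 6: alpha = 0.1. fail to reject H0.

rho = -0.5429, p = 0.265703, fail to reject H0 at alpha = 0.1.


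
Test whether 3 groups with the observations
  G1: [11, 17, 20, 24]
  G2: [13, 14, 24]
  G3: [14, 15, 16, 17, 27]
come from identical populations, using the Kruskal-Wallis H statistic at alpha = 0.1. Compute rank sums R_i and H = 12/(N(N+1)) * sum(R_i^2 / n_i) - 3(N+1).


Step 1: Combine all N = 12 observations and assign midranks.
sorted (value, group, rank): (11,G1,1), (13,G2,2), (14,G2,3.5), (14,G3,3.5), (15,G3,5), (16,G3,6), (17,G1,7.5), (17,G3,7.5), (20,G1,9), (24,G1,10.5), (24,G2,10.5), (27,G3,12)
Step 2: Sum ranks within each group.
R_1 = 28 (n_1 = 4)
R_2 = 16 (n_2 = 3)
R_3 = 34 (n_3 = 5)
Step 3: H = 12/(N(N+1)) * sum(R_i^2/n_i) - 3(N+1)
     = 12/(12*13) * (28^2/4 + 16^2/3 + 34^2/5) - 3*13
     = 0.076923 * 512.533 - 39
     = 0.425641.
Step 4: Ties present; correction factor C = 1 - 18/(12^3 - 12) = 0.989510. Corrected H = 0.425641 / 0.989510 = 0.430153.
Step 5: Under H0, H ~ chi^2(2); p-value = 0.806480.
Step 6: alpha = 0.1. fail to reject H0.

H = 0.4302, df = 2, p = 0.806480, fail to reject H0.


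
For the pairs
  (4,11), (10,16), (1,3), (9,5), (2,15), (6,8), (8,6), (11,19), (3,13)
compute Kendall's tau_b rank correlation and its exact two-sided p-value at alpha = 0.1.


Step 1: Enumerate the 36 unordered pairs (i,j) with i<j and classify each by sign(x_j-x_i) * sign(y_j-y_i).
  (1,2):dx=+6,dy=+5->C; (1,3):dx=-3,dy=-8->C; (1,4):dx=+5,dy=-6->D; (1,5):dx=-2,dy=+4->D
  (1,6):dx=+2,dy=-3->D; (1,7):dx=+4,dy=-5->D; (1,8):dx=+7,dy=+8->C; (1,9):dx=-1,dy=+2->D
  (2,3):dx=-9,dy=-13->C; (2,4):dx=-1,dy=-11->C; (2,5):dx=-8,dy=-1->C; (2,6):dx=-4,dy=-8->C
  (2,7):dx=-2,dy=-10->C; (2,8):dx=+1,dy=+3->C; (2,9):dx=-7,dy=-3->C; (3,4):dx=+8,dy=+2->C
  (3,5):dx=+1,dy=+12->C; (3,6):dx=+5,dy=+5->C; (3,7):dx=+7,dy=+3->C; (3,8):dx=+10,dy=+16->C
  (3,9):dx=+2,dy=+10->C; (4,5):dx=-7,dy=+10->D; (4,6):dx=-3,dy=+3->D; (4,7):dx=-1,dy=+1->D
  (4,8):dx=+2,dy=+14->C; (4,9):dx=-6,dy=+8->D; (5,6):dx=+4,dy=-7->D; (5,7):dx=+6,dy=-9->D
  (5,8):dx=+9,dy=+4->C; (5,9):dx=+1,dy=-2->D; (6,7):dx=+2,dy=-2->D; (6,8):dx=+5,dy=+11->C
  (6,9):dx=-3,dy=+5->D; (7,8):dx=+3,dy=+13->C; (7,9):dx=-5,dy=+7->D; (8,9):dx=-8,dy=-6->C
Step 2: C = 21, D = 15, total pairs = 36.
Step 3: tau = (C - D)/(n(n-1)/2) = (21 - 15)/36 = 0.166667.
Step 4: Exact two-sided p-value (enumerate n! = 362880 permutations of y under H0): p = 0.612202.
Step 5: alpha = 0.1. fail to reject H0.

tau_b = 0.1667 (C=21, D=15), p = 0.612202, fail to reject H0.


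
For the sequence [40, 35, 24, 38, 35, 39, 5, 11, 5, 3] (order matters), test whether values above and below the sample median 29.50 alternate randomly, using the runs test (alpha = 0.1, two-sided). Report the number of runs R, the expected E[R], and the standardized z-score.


Step 1: Compute median = 29.50; label A = above, B = below.
Labels in order: AABAAABBBB  (n_A = 5, n_B = 5)
Step 2: Count runs R = 4.
Step 3: Under H0 (random ordering), E[R] = 2*n_A*n_B/(n_A+n_B) + 1 = 2*5*5/10 + 1 = 6.0000.
        Var[R] = 2*n_A*n_B*(2*n_A*n_B - n_A - n_B) / ((n_A+n_B)^2 * (n_A+n_B-1)) = 2000/900 = 2.2222.
        SD[R] = 1.4907.
Step 4: Continuity-corrected z = (R + 0.5 - E[R]) / SD[R] = (4 + 0.5 - 6.0000) / 1.4907 = -1.0062.
Step 5: Two-sided p-value via normal approximation = 2*(1 - Phi(|z|)) = 0.314305.
Step 6: alpha = 0.1. fail to reject H0.

R = 4, z = -1.0062, p = 0.314305, fail to reject H0.


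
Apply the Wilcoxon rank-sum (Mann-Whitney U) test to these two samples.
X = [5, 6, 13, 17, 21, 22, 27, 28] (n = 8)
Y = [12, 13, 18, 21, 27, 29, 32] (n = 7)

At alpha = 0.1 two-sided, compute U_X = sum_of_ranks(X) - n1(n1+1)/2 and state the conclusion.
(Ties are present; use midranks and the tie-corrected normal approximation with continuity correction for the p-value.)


Step 1: Combine and sort all 15 observations; assign midranks.
sorted (value, group): (5,X), (6,X), (12,Y), (13,X), (13,Y), (17,X), (18,Y), (21,X), (21,Y), (22,X), (27,X), (27,Y), (28,X), (29,Y), (32,Y)
ranks: 5->1, 6->2, 12->3, 13->4.5, 13->4.5, 17->6, 18->7, 21->8.5, 21->8.5, 22->10, 27->11.5, 27->11.5, 28->13, 29->14, 32->15
Step 2: Rank sum for X: R1 = 1 + 2 + 4.5 + 6 + 8.5 + 10 + 11.5 + 13 = 56.5.
Step 3: U_X = R1 - n1(n1+1)/2 = 56.5 - 8*9/2 = 56.5 - 36 = 20.5.
       U_Y = n1*n2 - U_X = 56 - 20.5 = 35.5.
Step 4: Ties are present, so use the tie-corrected normal approximation (with continuity correction) for the p-value.
Step 5: p-value = 0.416636; compare to alpha = 0.1. fail to reject H0.

U_X = 20.5, p = 0.416636, fail to reject H0 at alpha = 0.1.


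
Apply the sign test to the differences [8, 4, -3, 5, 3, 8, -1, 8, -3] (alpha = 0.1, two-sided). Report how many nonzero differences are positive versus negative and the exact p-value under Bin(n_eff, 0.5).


Step 1: Discard zero differences. Original n = 9; n_eff = number of nonzero differences = 9.
Nonzero differences (with sign): +8, +4, -3, +5, +3, +8, -1, +8, -3
Step 2: Count signs: positive = 6, negative = 3.
Step 3: Under H0: P(positive) = 0.5, so the number of positives S ~ Bin(9, 0.5).
Step 4: Two-sided exact p-value = sum of Bin(9,0.5) probabilities at or below the observed probability = 0.507812.
Step 5: alpha = 0.1. fail to reject H0.

n_eff = 9, pos = 6, neg = 3, p = 0.507812, fail to reject H0.


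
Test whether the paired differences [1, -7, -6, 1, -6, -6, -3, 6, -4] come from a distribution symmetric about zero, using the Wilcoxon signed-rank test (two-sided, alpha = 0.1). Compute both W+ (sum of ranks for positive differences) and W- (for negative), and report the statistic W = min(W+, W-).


Step 1: Drop any zero differences (none here) and take |d_i|.
|d| = [1, 7, 6, 1, 6, 6, 3, 6, 4]
Step 2: Midrank |d_i| (ties get averaged ranks).
ranks: |1|->1.5, |7|->9, |6|->6.5, |1|->1.5, |6|->6.5, |6|->6.5, |3|->3, |6|->6.5, |4|->4
Step 3: Attach original signs; sum ranks with positive sign and with negative sign.
W+ = 1.5 + 1.5 + 6.5 = 9.5
W- = 9 + 6.5 + 6.5 + 6.5 + 3 + 4 = 35.5
(Check: W+ + W- = 45 should equal n(n+1)/2 = 45.)
Step 4: Test statistic W = min(W+, W-) = 9.5.
Step 5: Ties in |d|, so use the tie-corrected normal approximation.
        E[W] = n(n+1)/4 = 9*10/4 = 22.5.
        Tie groups: |d|=1 (t=2), |d|=6 (t=4); sum(t^3 - t) = 66.
        Var[W] = n(n+1)(2n+1)/24 - sum(t^3-t)/48 = 1710/24 - 66/48 = 69.875.
        z = (W - E[W]) / sqrt(Var[W]) = (9.5 - 22.5) / 8.3591 = -1.5552.
        Two-sided p = 2*Phi(z) = 0.119902.
Step 6: alpha = 0.1. fail to reject H0.

W+ = 9.5, W- = 35.5, W = min = 9.5, p = 0.119902, fail to reject H0.


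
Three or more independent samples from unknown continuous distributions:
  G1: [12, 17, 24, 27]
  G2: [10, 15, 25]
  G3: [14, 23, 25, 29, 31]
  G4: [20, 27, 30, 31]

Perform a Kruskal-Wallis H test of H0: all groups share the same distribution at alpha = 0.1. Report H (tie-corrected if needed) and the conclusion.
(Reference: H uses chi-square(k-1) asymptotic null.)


Step 1: Combine all N = 16 observations and assign midranks.
sorted (value, group, rank): (10,G2,1), (12,G1,2), (14,G3,3), (15,G2,4), (17,G1,5), (20,G4,6), (23,G3,7), (24,G1,8), (25,G2,9.5), (25,G3,9.5), (27,G1,11.5), (27,G4,11.5), (29,G3,13), (30,G4,14), (31,G3,15.5), (31,G4,15.5)
Step 2: Sum ranks within each group.
R_1 = 26.5 (n_1 = 4)
R_2 = 14.5 (n_2 = 3)
R_3 = 48 (n_3 = 5)
R_4 = 47 (n_4 = 4)
Step 3: H = 12/(N(N+1)) * sum(R_i^2/n_i) - 3(N+1)
     = 12/(16*17) * (26.5^2/4 + 14.5^2/3 + 48^2/5 + 47^2/4) - 3*17
     = 0.044118 * 1258.7 - 51
     = 4.530699.
Step 4: Ties present; correction factor C = 1 - 18/(16^3 - 16) = 0.995588. Corrected H = 4.530699 / 0.995588 = 4.550775.
Step 5: Under H0, H ~ chi^2(3); p-value = 0.207806.
Step 6: alpha = 0.1. fail to reject H0.

H = 4.5508, df = 3, p = 0.207806, fail to reject H0.


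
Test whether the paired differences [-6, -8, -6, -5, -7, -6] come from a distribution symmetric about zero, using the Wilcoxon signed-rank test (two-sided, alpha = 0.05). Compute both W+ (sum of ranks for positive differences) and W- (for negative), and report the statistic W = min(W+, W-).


Step 1: Drop any zero differences (none here) and take |d_i|.
|d| = [6, 8, 6, 5, 7, 6]
Step 2: Midrank |d_i| (ties get averaged ranks).
ranks: |6|->3, |8|->6, |6|->3, |5|->1, |7|->5, |6|->3
Step 3: Attach original signs; sum ranks with positive sign and with negative sign.
W+ = 0 = 0
W- = 3 + 6 + 3 + 1 + 5 + 3 = 21
(Check: W+ + W- = 21 should equal n(n+1)/2 = 21.)
Step 4: Test statistic W = min(W+, W-) = 0.
Step 5: Ties in |d|, so use the tie-corrected normal approximation.
        E[W] = n(n+1)/4 = 6*7/4 = 10.5.
        Tie groups: |d|=6 (t=3); sum(t^3 - t) = 24.
        Var[W] = n(n+1)(2n+1)/24 - sum(t^3-t)/48 = 546/24 - 24/48 = 22.25.
        z = (W - E[W]) / sqrt(Var[W]) = (0 - 10.5) / 4.7170 = -2.2260.
        Two-sided p = 2*Phi(z) = 0.026014.
Step 6: alpha = 0.05. reject H0.

W+ = 0, W- = 21, W = min = 0, p = 0.026014, reject H0.


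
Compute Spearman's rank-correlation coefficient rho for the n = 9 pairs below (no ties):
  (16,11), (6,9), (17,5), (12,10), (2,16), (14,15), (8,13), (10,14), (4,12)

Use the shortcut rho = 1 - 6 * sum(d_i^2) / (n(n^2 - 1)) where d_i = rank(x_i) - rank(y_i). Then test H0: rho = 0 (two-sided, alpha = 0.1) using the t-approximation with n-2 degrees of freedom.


Step 1: Rank x and y separately (midranks; no ties here).
rank(x): 16->8, 6->3, 17->9, 12->6, 2->1, 14->7, 8->4, 10->5, 4->2
rank(y): 11->4, 9->2, 5->1, 10->3, 16->9, 15->8, 13->6, 14->7, 12->5
Step 2: d_i = R_x(i) - R_y(i); compute d_i^2.
  (8-4)^2=16, (3-2)^2=1, (9-1)^2=64, (6-3)^2=9, (1-9)^2=64, (7-8)^2=1, (4-6)^2=4, (5-7)^2=4, (2-5)^2=9
sum(d^2) = 172.
Step 3: rho = 1 - 6*172 / (9*(9^2 - 1)) = 1 - 1032/720 = -0.433333.
Step 4: Under H0, t = rho * sqrt((n-2)/(1-rho^2)) = -1.2721 ~ t(7).
Step 5: Two-sided p-value from the t-distribution with 7 df = 0.243952.
Step 6: alpha = 0.1. fail to reject H0.

rho = -0.4333, p = 0.243952, fail to reject H0 at alpha = 0.1.


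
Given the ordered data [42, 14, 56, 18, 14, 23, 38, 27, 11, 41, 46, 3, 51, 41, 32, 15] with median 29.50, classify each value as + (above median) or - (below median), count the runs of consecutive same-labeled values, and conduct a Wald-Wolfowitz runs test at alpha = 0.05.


Step 1: Compute median = 29.50; label A = above, B = below.
Labels in order: ABABBBABBAABAAAB  (n_A = 8, n_B = 8)
Step 2: Count runs R = 10.
Step 3: Under H0 (random ordering), E[R] = 2*n_A*n_B/(n_A+n_B) + 1 = 2*8*8/16 + 1 = 9.0000.
        Var[R] = 2*n_A*n_B*(2*n_A*n_B - n_A - n_B) / ((n_A+n_B)^2 * (n_A+n_B-1)) = 14336/3840 = 3.7333.
        SD[R] = 1.9322.
Step 4: Continuity-corrected z = (R - 0.5 - E[R]) / SD[R] = (10 - 0.5 - 9.0000) / 1.9322 = 0.2588.
Step 5: Two-sided p-value via normal approximation = 2*(1 - Phi(|z|)) = 0.795809.
Step 6: alpha = 0.05. fail to reject H0.

R = 10, z = 0.2588, p = 0.795809, fail to reject H0.


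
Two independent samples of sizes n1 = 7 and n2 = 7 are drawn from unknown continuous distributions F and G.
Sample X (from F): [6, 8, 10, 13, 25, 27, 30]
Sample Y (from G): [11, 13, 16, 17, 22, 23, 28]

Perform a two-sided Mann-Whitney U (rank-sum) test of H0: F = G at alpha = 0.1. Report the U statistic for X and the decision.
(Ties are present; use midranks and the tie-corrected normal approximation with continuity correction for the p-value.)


Step 1: Combine and sort all 14 observations; assign midranks.
sorted (value, group): (6,X), (8,X), (10,X), (11,Y), (13,X), (13,Y), (16,Y), (17,Y), (22,Y), (23,Y), (25,X), (27,X), (28,Y), (30,X)
ranks: 6->1, 8->2, 10->3, 11->4, 13->5.5, 13->5.5, 16->7, 17->8, 22->9, 23->10, 25->11, 27->12, 28->13, 30->14
Step 2: Rank sum for X: R1 = 1 + 2 + 3 + 5.5 + 11 + 12 + 14 = 48.5.
Step 3: U_X = R1 - n1(n1+1)/2 = 48.5 - 7*8/2 = 48.5 - 28 = 20.5.
       U_Y = n1*n2 - U_X = 49 - 20.5 = 28.5.
Step 4: Ties are present, so use the tie-corrected normal approximation (with continuity correction) for the p-value.
Step 5: p-value = 0.654365; compare to alpha = 0.1. fail to reject H0.

U_X = 20.5, p = 0.654365, fail to reject H0 at alpha = 0.1.


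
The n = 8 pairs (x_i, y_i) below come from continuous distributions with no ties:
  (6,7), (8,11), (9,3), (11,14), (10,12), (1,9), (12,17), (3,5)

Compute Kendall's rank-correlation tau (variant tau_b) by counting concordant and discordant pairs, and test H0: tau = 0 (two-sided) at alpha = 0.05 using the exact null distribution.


Step 1: Enumerate the 28 unordered pairs (i,j) with i<j and classify each by sign(x_j-x_i) * sign(y_j-y_i).
  (1,2):dx=+2,dy=+4->C; (1,3):dx=+3,dy=-4->D; (1,4):dx=+5,dy=+7->C; (1,5):dx=+4,dy=+5->C
  (1,6):dx=-5,dy=+2->D; (1,7):dx=+6,dy=+10->C; (1,8):dx=-3,dy=-2->C; (2,3):dx=+1,dy=-8->D
  (2,4):dx=+3,dy=+3->C; (2,5):dx=+2,dy=+1->C; (2,6):dx=-7,dy=-2->C; (2,7):dx=+4,dy=+6->C
  (2,8):dx=-5,dy=-6->C; (3,4):dx=+2,dy=+11->C; (3,5):dx=+1,dy=+9->C; (3,6):dx=-8,dy=+6->D
  (3,7):dx=+3,dy=+14->C; (3,8):dx=-6,dy=+2->D; (4,5):dx=-1,dy=-2->C; (4,6):dx=-10,dy=-5->C
  (4,7):dx=+1,dy=+3->C; (4,8):dx=-8,dy=-9->C; (5,6):dx=-9,dy=-3->C; (5,7):dx=+2,dy=+5->C
  (5,8):dx=-7,dy=-7->C; (6,7):dx=+11,dy=+8->C; (6,8):dx=+2,dy=-4->D; (7,8):dx=-9,dy=-12->C
Step 2: C = 22, D = 6, total pairs = 28.
Step 3: tau = (C - D)/(n(n-1)/2) = (22 - 6)/28 = 0.571429.
Step 4: Exact two-sided p-value (enumerate n! = 40320 permutations of y under H0): p = 0.061012.
Step 5: alpha = 0.05. fail to reject H0.

tau_b = 0.5714 (C=22, D=6), p = 0.061012, fail to reject H0.


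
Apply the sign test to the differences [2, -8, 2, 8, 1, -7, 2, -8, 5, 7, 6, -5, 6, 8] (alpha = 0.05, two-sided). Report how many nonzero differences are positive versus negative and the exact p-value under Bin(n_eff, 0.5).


Step 1: Discard zero differences. Original n = 14; n_eff = number of nonzero differences = 14.
Nonzero differences (with sign): +2, -8, +2, +8, +1, -7, +2, -8, +5, +7, +6, -5, +6, +8
Step 2: Count signs: positive = 10, negative = 4.
Step 3: Under H0: P(positive) = 0.5, so the number of positives S ~ Bin(14, 0.5).
Step 4: Two-sided exact p-value = sum of Bin(14,0.5) probabilities at or below the observed probability = 0.179565.
Step 5: alpha = 0.05. fail to reject H0.

n_eff = 14, pos = 10, neg = 4, p = 0.179565, fail to reject H0.


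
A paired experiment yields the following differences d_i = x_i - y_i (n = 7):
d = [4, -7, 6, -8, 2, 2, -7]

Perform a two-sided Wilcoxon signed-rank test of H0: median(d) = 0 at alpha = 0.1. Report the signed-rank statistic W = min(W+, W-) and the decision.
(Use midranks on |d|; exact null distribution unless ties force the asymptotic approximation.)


Step 1: Drop any zero differences (none here) and take |d_i|.
|d| = [4, 7, 6, 8, 2, 2, 7]
Step 2: Midrank |d_i| (ties get averaged ranks).
ranks: |4|->3, |7|->5.5, |6|->4, |8|->7, |2|->1.5, |2|->1.5, |7|->5.5
Step 3: Attach original signs; sum ranks with positive sign and with negative sign.
W+ = 3 + 4 + 1.5 + 1.5 = 10
W- = 5.5 + 7 + 5.5 = 18
(Check: W+ + W- = 28 should equal n(n+1)/2 = 28.)
Step 4: Test statistic W = min(W+, W-) = 10.
Step 5: Ties in |d|, so use the tie-corrected normal approximation.
        E[W] = n(n+1)/4 = 7*8/4 = 14.
        Tie groups: |d|=2 (t=2), |d|=7 (t=2); sum(t^3 - t) = 12.
        Var[W] = n(n+1)(2n+1)/24 - sum(t^3-t)/48 = 840/24 - 12/48 = 34.75.
        z = (W - E[W]) / sqrt(Var[W]) = (10 - 14) / 5.8949 = -0.6786.
        Two-sided p = 2*Phi(z) = 0.497422.
Step 6: alpha = 0.1. fail to reject H0.

W+ = 10, W- = 18, W = min = 10, p = 0.497422, fail to reject H0.


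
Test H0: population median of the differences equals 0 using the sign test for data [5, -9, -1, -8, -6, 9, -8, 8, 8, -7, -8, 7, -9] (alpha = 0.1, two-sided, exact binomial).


Step 1: Discard zero differences. Original n = 13; n_eff = number of nonzero differences = 13.
Nonzero differences (with sign): +5, -9, -1, -8, -6, +9, -8, +8, +8, -7, -8, +7, -9
Step 2: Count signs: positive = 5, negative = 8.
Step 3: Under H0: P(positive) = 0.5, so the number of positives S ~ Bin(13, 0.5).
Step 4: Two-sided exact p-value = sum of Bin(13,0.5) probabilities at or below the observed probability = 0.581055.
Step 5: alpha = 0.1. fail to reject H0.

n_eff = 13, pos = 5, neg = 8, p = 0.581055, fail to reject H0.


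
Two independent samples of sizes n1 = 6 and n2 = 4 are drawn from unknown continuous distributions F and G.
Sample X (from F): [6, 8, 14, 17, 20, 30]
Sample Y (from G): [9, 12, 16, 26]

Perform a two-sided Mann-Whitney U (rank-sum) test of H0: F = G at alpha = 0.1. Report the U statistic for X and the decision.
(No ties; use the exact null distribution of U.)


Step 1: Combine and sort all 10 observations; assign midranks.
sorted (value, group): (6,X), (8,X), (9,Y), (12,Y), (14,X), (16,Y), (17,X), (20,X), (26,Y), (30,X)
ranks: 6->1, 8->2, 9->3, 12->4, 14->5, 16->6, 17->7, 20->8, 26->9, 30->10
Step 2: Rank sum for X: R1 = 1 + 2 + 5 + 7 + 8 + 10 = 33.
Step 3: U_X = R1 - n1(n1+1)/2 = 33 - 6*7/2 = 33 - 21 = 12.
       U_Y = n1*n2 - U_X = 24 - 12 = 12.
Step 4: No ties, so the exact null distribution of U (based on enumerating the C(10,6) = 210 equally likely rank assignments) gives the two-sided p-value.
Step 5: p-value = 1.000000; compare to alpha = 0.1. fail to reject H0.

U_X = 12, p = 1.000000, fail to reject H0 at alpha = 0.1.


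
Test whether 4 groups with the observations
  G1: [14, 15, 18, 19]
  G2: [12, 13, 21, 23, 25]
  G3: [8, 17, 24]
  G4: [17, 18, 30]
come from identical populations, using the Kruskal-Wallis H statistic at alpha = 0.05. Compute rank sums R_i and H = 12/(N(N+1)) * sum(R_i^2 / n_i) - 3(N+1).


Step 1: Combine all N = 15 observations and assign midranks.
sorted (value, group, rank): (8,G3,1), (12,G2,2), (13,G2,3), (14,G1,4), (15,G1,5), (17,G3,6.5), (17,G4,6.5), (18,G1,8.5), (18,G4,8.5), (19,G1,10), (21,G2,11), (23,G2,12), (24,G3,13), (25,G2,14), (30,G4,15)
Step 2: Sum ranks within each group.
R_1 = 27.5 (n_1 = 4)
R_2 = 42 (n_2 = 5)
R_3 = 20.5 (n_3 = 3)
R_4 = 30 (n_4 = 3)
Step 3: H = 12/(N(N+1)) * sum(R_i^2/n_i) - 3(N+1)
     = 12/(15*16) * (27.5^2/4 + 42^2/5 + 20.5^2/3 + 30^2/3) - 3*16
     = 0.050000 * 981.946 - 48
     = 1.097292.
Step 4: Ties present; correction factor C = 1 - 12/(15^3 - 15) = 0.996429. Corrected H = 1.097292 / 0.996429 = 1.101225.
Step 5: Under H0, H ~ chi^2(3); p-value = 0.776778.
Step 6: alpha = 0.05. fail to reject H0.

H = 1.1012, df = 3, p = 0.776778, fail to reject H0.


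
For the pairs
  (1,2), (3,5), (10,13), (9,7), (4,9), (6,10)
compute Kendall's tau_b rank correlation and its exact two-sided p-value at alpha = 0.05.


Step 1: Enumerate the 15 unordered pairs (i,j) with i<j and classify each by sign(x_j-x_i) * sign(y_j-y_i).
  (1,2):dx=+2,dy=+3->C; (1,3):dx=+9,dy=+11->C; (1,4):dx=+8,dy=+5->C; (1,5):dx=+3,dy=+7->C
  (1,6):dx=+5,dy=+8->C; (2,3):dx=+7,dy=+8->C; (2,4):dx=+6,dy=+2->C; (2,5):dx=+1,dy=+4->C
  (2,6):dx=+3,dy=+5->C; (3,4):dx=-1,dy=-6->C; (3,5):dx=-6,dy=-4->C; (3,6):dx=-4,dy=-3->C
  (4,5):dx=-5,dy=+2->D; (4,6):dx=-3,dy=+3->D; (5,6):dx=+2,dy=+1->C
Step 2: C = 13, D = 2, total pairs = 15.
Step 3: tau = (C - D)/(n(n-1)/2) = (13 - 2)/15 = 0.733333.
Step 4: Exact two-sided p-value (enumerate n! = 720 permutations of y under H0): p = 0.055556.
Step 5: alpha = 0.05. fail to reject H0.

tau_b = 0.7333 (C=13, D=2), p = 0.055556, fail to reject H0.


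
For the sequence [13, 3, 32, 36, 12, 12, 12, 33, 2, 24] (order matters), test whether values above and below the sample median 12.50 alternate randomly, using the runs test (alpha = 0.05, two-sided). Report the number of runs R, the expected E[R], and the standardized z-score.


Step 1: Compute median = 12.50; label A = above, B = below.
Labels in order: ABAABBBABA  (n_A = 5, n_B = 5)
Step 2: Count runs R = 7.
Step 3: Under H0 (random ordering), E[R] = 2*n_A*n_B/(n_A+n_B) + 1 = 2*5*5/10 + 1 = 6.0000.
        Var[R] = 2*n_A*n_B*(2*n_A*n_B - n_A - n_B) / ((n_A+n_B)^2 * (n_A+n_B-1)) = 2000/900 = 2.2222.
        SD[R] = 1.4907.
Step 4: Continuity-corrected z = (R - 0.5 - E[R]) / SD[R] = (7 - 0.5 - 6.0000) / 1.4907 = 0.3354.
Step 5: Two-sided p-value via normal approximation = 2*(1 - Phi(|z|)) = 0.737316.
Step 6: alpha = 0.05. fail to reject H0.

R = 7, z = 0.3354, p = 0.737316, fail to reject H0.


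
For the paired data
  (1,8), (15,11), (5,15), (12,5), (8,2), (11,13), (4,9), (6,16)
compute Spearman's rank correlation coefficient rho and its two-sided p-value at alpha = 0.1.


Step 1: Rank x and y separately (midranks; no ties here).
rank(x): 1->1, 15->8, 5->3, 12->7, 8->5, 11->6, 4->2, 6->4
rank(y): 8->3, 11->5, 15->7, 5->2, 2->1, 13->6, 9->4, 16->8
Step 2: d_i = R_x(i) - R_y(i); compute d_i^2.
  (1-3)^2=4, (8-5)^2=9, (3-7)^2=16, (7-2)^2=25, (5-1)^2=16, (6-6)^2=0, (2-4)^2=4, (4-8)^2=16
sum(d^2) = 90.
Step 3: rho = 1 - 6*90 / (8*(8^2 - 1)) = 1 - 540/504 = -0.071429.
Step 4: Under H0, t = rho * sqrt((n-2)/(1-rho^2)) = -0.1754 ~ t(6).
Step 5: Two-sided p-value from the t-distribution with 6 df = 0.866526.
Step 6: alpha = 0.1. fail to reject H0.

rho = -0.0714, p = 0.866526, fail to reject H0 at alpha = 0.1.


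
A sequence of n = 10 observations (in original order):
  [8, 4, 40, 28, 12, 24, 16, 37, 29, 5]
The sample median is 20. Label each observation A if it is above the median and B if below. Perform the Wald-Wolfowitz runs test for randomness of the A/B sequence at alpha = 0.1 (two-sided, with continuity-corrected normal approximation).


Step 1: Compute median = 20; label A = above, B = below.
Labels in order: BBAABABAAB  (n_A = 5, n_B = 5)
Step 2: Count runs R = 7.
Step 3: Under H0 (random ordering), E[R] = 2*n_A*n_B/(n_A+n_B) + 1 = 2*5*5/10 + 1 = 6.0000.
        Var[R] = 2*n_A*n_B*(2*n_A*n_B - n_A - n_B) / ((n_A+n_B)^2 * (n_A+n_B-1)) = 2000/900 = 2.2222.
        SD[R] = 1.4907.
Step 4: Continuity-corrected z = (R - 0.5 - E[R]) / SD[R] = (7 - 0.5 - 6.0000) / 1.4907 = 0.3354.
Step 5: Two-sided p-value via normal approximation = 2*(1 - Phi(|z|)) = 0.737316.
Step 6: alpha = 0.1. fail to reject H0.

R = 7, z = 0.3354, p = 0.737316, fail to reject H0.


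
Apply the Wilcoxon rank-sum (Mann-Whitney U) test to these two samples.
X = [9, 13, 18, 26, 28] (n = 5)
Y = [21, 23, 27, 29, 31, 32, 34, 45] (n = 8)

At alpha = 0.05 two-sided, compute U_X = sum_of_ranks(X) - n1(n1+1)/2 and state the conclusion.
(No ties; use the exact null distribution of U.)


Step 1: Combine and sort all 13 observations; assign midranks.
sorted (value, group): (9,X), (13,X), (18,X), (21,Y), (23,Y), (26,X), (27,Y), (28,X), (29,Y), (31,Y), (32,Y), (34,Y), (45,Y)
ranks: 9->1, 13->2, 18->3, 21->4, 23->5, 26->6, 27->7, 28->8, 29->9, 31->10, 32->11, 34->12, 45->13
Step 2: Rank sum for X: R1 = 1 + 2 + 3 + 6 + 8 = 20.
Step 3: U_X = R1 - n1(n1+1)/2 = 20 - 5*6/2 = 20 - 15 = 5.
       U_Y = n1*n2 - U_X = 40 - 5 = 35.
Step 4: No ties, so the exact null distribution of U (based on enumerating the C(13,5) = 1287 equally likely rank assignments) gives the two-sided p-value.
Step 5: p-value = 0.029526; compare to alpha = 0.05. reject H0.

U_X = 5, p = 0.029526, reject H0 at alpha = 0.05.


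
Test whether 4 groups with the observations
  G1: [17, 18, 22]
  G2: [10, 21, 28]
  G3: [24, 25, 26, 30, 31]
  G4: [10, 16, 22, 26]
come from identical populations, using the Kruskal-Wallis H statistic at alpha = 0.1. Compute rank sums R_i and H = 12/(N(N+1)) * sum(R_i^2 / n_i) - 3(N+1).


Step 1: Combine all N = 15 observations and assign midranks.
sorted (value, group, rank): (10,G2,1.5), (10,G4,1.5), (16,G4,3), (17,G1,4), (18,G1,5), (21,G2,6), (22,G1,7.5), (22,G4,7.5), (24,G3,9), (25,G3,10), (26,G3,11.5), (26,G4,11.5), (28,G2,13), (30,G3,14), (31,G3,15)
Step 2: Sum ranks within each group.
R_1 = 16.5 (n_1 = 3)
R_2 = 20.5 (n_2 = 3)
R_3 = 59.5 (n_3 = 5)
R_4 = 23.5 (n_4 = 4)
Step 3: H = 12/(N(N+1)) * sum(R_i^2/n_i) - 3(N+1)
     = 12/(15*16) * (16.5^2/3 + 20.5^2/3 + 59.5^2/5 + 23.5^2/4) - 3*16
     = 0.050000 * 1076.95 - 48
     = 5.847292.
Step 4: Ties present; correction factor C = 1 - 18/(15^3 - 15) = 0.994643. Corrected H = 5.847292 / 0.994643 = 5.878785.
Step 5: Under H0, H ~ chi^2(3); p-value = 0.117659.
Step 6: alpha = 0.1. fail to reject H0.

H = 5.8788, df = 3, p = 0.117659, fail to reject H0.


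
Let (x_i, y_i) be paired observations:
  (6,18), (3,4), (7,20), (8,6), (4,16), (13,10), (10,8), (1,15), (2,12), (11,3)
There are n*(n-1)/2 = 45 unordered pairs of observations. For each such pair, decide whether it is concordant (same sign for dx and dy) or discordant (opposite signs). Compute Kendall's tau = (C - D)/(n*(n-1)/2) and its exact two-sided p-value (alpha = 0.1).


Step 1: Enumerate the 45 unordered pairs (i,j) with i<j and classify each by sign(x_j-x_i) * sign(y_j-y_i).
  (1,2):dx=-3,dy=-14->C; (1,3):dx=+1,dy=+2->C; (1,4):dx=+2,dy=-12->D; (1,5):dx=-2,dy=-2->C
  (1,6):dx=+7,dy=-8->D; (1,7):dx=+4,dy=-10->D; (1,8):dx=-5,dy=-3->C; (1,9):dx=-4,dy=-6->C
  (1,10):dx=+5,dy=-15->D; (2,3):dx=+4,dy=+16->C; (2,4):dx=+5,dy=+2->C; (2,5):dx=+1,dy=+12->C
  (2,6):dx=+10,dy=+6->C; (2,7):dx=+7,dy=+4->C; (2,8):dx=-2,dy=+11->D; (2,9):dx=-1,dy=+8->D
  (2,10):dx=+8,dy=-1->D; (3,4):dx=+1,dy=-14->D; (3,5):dx=-3,dy=-4->C; (3,6):dx=+6,dy=-10->D
  (3,7):dx=+3,dy=-12->D; (3,8):dx=-6,dy=-5->C; (3,9):dx=-5,dy=-8->C; (3,10):dx=+4,dy=-17->D
  (4,5):dx=-4,dy=+10->D; (4,6):dx=+5,dy=+4->C; (4,7):dx=+2,dy=+2->C; (4,8):dx=-7,dy=+9->D
  (4,9):dx=-6,dy=+6->D; (4,10):dx=+3,dy=-3->D; (5,6):dx=+9,dy=-6->D; (5,7):dx=+6,dy=-8->D
  (5,8):dx=-3,dy=-1->C; (5,9):dx=-2,dy=-4->C; (5,10):dx=+7,dy=-13->D; (6,7):dx=-3,dy=-2->C
  (6,8):dx=-12,dy=+5->D; (6,9):dx=-11,dy=+2->D; (6,10):dx=-2,dy=-7->C; (7,8):dx=-9,dy=+7->D
  (7,9):dx=-8,dy=+4->D; (7,10):dx=+1,dy=-5->D; (8,9):dx=+1,dy=-3->D; (8,10):dx=+10,dy=-12->D
  (9,10):dx=+9,dy=-9->D
Step 2: C = 19, D = 26, total pairs = 45.
Step 3: tau = (C - D)/(n(n-1)/2) = (19 - 26)/45 = -0.155556.
Step 4: Exact two-sided p-value (enumerate n! = 3628800 permutations of y under H0): p = 0.600654.
Step 5: alpha = 0.1. fail to reject H0.

tau_b = -0.1556 (C=19, D=26), p = 0.600654, fail to reject H0.


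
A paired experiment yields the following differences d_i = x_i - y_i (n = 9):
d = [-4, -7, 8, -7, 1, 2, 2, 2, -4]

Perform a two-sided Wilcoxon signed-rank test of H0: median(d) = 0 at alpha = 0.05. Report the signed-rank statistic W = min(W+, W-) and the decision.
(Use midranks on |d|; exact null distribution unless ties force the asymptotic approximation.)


Step 1: Drop any zero differences (none here) and take |d_i|.
|d| = [4, 7, 8, 7, 1, 2, 2, 2, 4]
Step 2: Midrank |d_i| (ties get averaged ranks).
ranks: |4|->5.5, |7|->7.5, |8|->9, |7|->7.5, |1|->1, |2|->3, |2|->3, |2|->3, |4|->5.5
Step 3: Attach original signs; sum ranks with positive sign and with negative sign.
W+ = 9 + 1 + 3 + 3 + 3 = 19
W- = 5.5 + 7.5 + 7.5 + 5.5 = 26
(Check: W+ + W- = 45 should equal n(n+1)/2 = 45.)
Step 4: Test statistic W = min(W+, W-) = 19.
Step 5: Ties in |d|, so use the tie-corrected normal approximation.
        E[W] = n(n+1)/4 = 9*10/4 = 22.5.
        Tie groups: |d|=2 (t=3), |d|=4 (t=2), |d|=7 (t=2); sum(t^3 - t) = 36.
        Var[W] = n(n+1)(2n+1)/24 - sum(t^3-t)/48 = 1710/24 - 36/48 = 70.5.
        z = (W - E[W]) / sqrt(Var[W]) = (19 - 22.5) / 8.3964 = -0.4168.
        Two-sided p = 2*Phi(z) = 0.676793.
Step 6: alpha = 0.05. fail to reject H0.

W+ = 19, W- = 26, W = min = 19, p = 0.676793, fail to reject H0.


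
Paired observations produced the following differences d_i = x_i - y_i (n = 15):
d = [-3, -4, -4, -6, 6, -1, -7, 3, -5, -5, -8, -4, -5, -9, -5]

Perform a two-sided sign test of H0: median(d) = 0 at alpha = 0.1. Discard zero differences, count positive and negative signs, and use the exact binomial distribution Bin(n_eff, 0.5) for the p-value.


Step 1: Discard zero differences. Original n = 15; n_eff = number of nonzero differences = 15.
Nonzero differences (with sign): -3, -4, -4, -6, +6, -1, -7, +3, -5, -5, -8, -4, -5, -9, -5
Step 2: Count signs: positive = 2, negative = 13.
Step 3: Under H0: P(positive) = 0.5, so the number of positives S ~ Bin(15, 0.5).
Step 4: Two-sided exact p-value = sum of Bin(15,0.5) probabilities at or below the observed probability = 0.007385.
Step 5: alpha = 0.1. reject H0.

n_eff = 15, pos = 2, neg = 13, p = 0.007385, reject H0.


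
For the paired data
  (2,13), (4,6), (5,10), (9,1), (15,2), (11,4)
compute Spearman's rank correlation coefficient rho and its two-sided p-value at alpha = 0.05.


Step 1: Rank x and y separately (midranks; no ties here).
rank(x): 2->1, 4->2, 5->3, 9->4, 15->6, 11->5
rank(y): 13->6, 6->4, 10->5, 1->1, 2->2, 4->3
Step 2: d_i = R_x(i) - R_y(i); compute d_i^2.
  (1-6)^2=25, (2-4)^2=4, (3-5)^2=4, (4-1)^2=9, (6-2)^2=16, (5-3)^2=4
sum(d^2) = 62.
Step 3: rho = 1 - 6*62 / (6*(6^2 - 1)) = 1 - 372/210 = -0.771429.
Step 4: Under H0, t = rho * sqrt((n-2)/(1-rho^2)) = -2.4247 ~ t(4).
Step 5: Two-sided p-value from the t-distribution with 4 df = 0.072397.
Step 6: alpha = 0.05. fail to reject H0.

rho = -0.7714, p = 0.072397, fail to reject H0 at alpha = 0.05.


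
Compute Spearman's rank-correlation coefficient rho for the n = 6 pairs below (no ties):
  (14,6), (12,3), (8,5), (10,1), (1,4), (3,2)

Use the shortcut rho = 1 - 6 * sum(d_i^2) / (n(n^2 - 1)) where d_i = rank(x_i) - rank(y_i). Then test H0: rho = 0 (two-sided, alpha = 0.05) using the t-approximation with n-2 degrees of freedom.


Step 1: Rank x and y separately (midranks; no ties here).
rank(x): 14->6, 12->5, 8->3, 10->4, 1->1, 3->2
rank(y): 6->6, 3->3, 5->5, 1->1, 4->4, 2->2
Step 2: d_i = R_x(i) - R_y(i); compute d_i^2.
  (6-6)^2=0, (5-3)^2=4, (3-5)^2=4, (4-1)^2=9, (1-4)^2=9, (2-2)^2=0
sum(d^2) = 26.
Step 3: rho = 1 - 6*26 / (6*(6^2 - 1)) = 1 - 156/210 = 0.257143.
Step 4: Under H0, t = rho * sqrt((n-2)/(1-rho^2)) = 0.5322 ~ t(4).
Step 5: Two-sided p-value from the t-distribution with 4 df = 0.622787.
Step 6: alpha = 0.05. fail to reject H0.

rho = 0.2571, p = 0.622787, fail to reject H0 at alpha = 0.05.


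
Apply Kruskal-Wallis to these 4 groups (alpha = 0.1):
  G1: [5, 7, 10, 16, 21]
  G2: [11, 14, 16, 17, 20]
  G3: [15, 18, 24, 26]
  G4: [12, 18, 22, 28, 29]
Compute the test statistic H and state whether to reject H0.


Step 1: Combine all N = 19 observations and assign midranks.
sorted (value, group, rank): (5,G1,1), (7,G1,2), (10,G1,3), (11,G2,4), (12,G4,5), (14,G2,6), (15,G3,7), (16,G1,8.5), (16,G2,8.5), (17,G2,10), (18,G3,11.5), (18,G4,11.5), (20,G2,13), (21,G1,14), (22,G4,15), (24,G3,16), (26,G3,17), (28,G4,18), (29,G4,19)
Step 2: Sum ranks within each group.
R_1 = 28.5 (n_1 = 5)
R_2 = 41.5 (n_2 = 5)
R_3 = 51.5 (n_3 = 4)
R_4 = 68.5 (n_4 = 5)
Step 3: H = 12/(N(N+1)) * sum(R_i^2/n_i) - 3(N+1)
     = 12/(19*20) * (28.5^2/5 + 41.5^2/5 + 51.5^2/4 + 68.5^2/5) - 3*20
     = 0.031579 * 2108.41 - 60
     = 6.581447.
Step 4: Ties present; correction factor C = 1 - 12/(19^3 - 19) = 0.998246. Corrected H = 6.581447 / 0.998246 = 6.593014.
Step 5: Under H0, H ~ chi^2(3); p-value = 0.086066.
Step 6: alpha = 0.1. reject H0.

H = 6.5930, df = 3, p = 0.086066, reject H0.


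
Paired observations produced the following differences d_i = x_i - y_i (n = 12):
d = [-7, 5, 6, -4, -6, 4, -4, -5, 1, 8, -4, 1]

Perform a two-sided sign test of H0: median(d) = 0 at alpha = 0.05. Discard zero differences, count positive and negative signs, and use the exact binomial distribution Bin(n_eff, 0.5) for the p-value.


Step 1: Discard zero differences. Original n = 12; n_eff = number of nonzero differences = 12.
Nonzero differences (with sign): -7, +5, +6, -4, -6, +4, -4, -5, +1, +8, -4, +1
Step 2: Count signs: positive = 6, negative = 6.
Step 3: Under H0: P(positive) = 0.5, so the number of positives S ~ Bin(12, 0.5).
Step 4: Two-sided exact p-value = sum of Bin(12,0.5) probabilities at or below the observed probability = 1.000000.
Step 5: alpha = 0.05. fail to reject H0.

n_eff = 12, pos = 6, neg = 6, p = 1.000000, fail to reject H0.
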